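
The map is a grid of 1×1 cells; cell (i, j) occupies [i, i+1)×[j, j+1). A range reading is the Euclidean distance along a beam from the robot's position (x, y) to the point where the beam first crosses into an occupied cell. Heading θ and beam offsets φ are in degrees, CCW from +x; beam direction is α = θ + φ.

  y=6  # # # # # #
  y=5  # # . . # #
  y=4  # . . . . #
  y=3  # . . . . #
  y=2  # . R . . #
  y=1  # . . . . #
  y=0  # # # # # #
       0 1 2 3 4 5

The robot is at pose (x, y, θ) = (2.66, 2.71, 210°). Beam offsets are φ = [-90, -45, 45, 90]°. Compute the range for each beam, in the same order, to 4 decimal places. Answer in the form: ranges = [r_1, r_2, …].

beam 1: φ=-90°, α=120°
  dir = (cos 120°, sin 120°) = (-0.5000, 0.8660); from cell (2,2)
  next x-line at t=1.3200, next y-line at t=0.3349; Δt_x=2.0000, Δt_y=1.1547
    y: enter (2,3) at t=0.3349
    x: enter (1,3) at t=1.3200
    y: enter (1,4) at t=1.4896
    y: enter (1,5) at t=2.6443 ← occupied
  → r_1 = 2.6443
beam 2: φ=-45°, α=165°
  dir = (cos 165°, sin 165°) = (-0.9659, 0.2588); from cell (2,2)
  next x-line at t=0.6833, next y-line at t=1.1205; Δt_x=1.0353, Δt_y=3.8637
    x: enter (1,2) at t=0.6833
    y: enter (1,3) at t=1.1205
    x: enter (0,3) at t=1.7186 ← occupied
  → r_2 = 1.7186
beam 3: φ=45°, α=255°
  dir = (cos 255°, sin 255°) = (-0.2588, -0.9659); from cell (2,2)
  next x-line at t=2.5500, next y-line at t=0.7350; Δt_x=3.8637, Δt_y=1.0353
    y: enter (2,1) at t=0.7350
    y: enter (2,0) at t=1.7703 ← occupied
  → r_3 = 1.7703
beam 4: φ=90°, α=300°
  dir = (cos 300°, sin 300°) = (0.5000, -0.8660); from cell (2,2)
  next x-line at t=0.6800, next y-line at t=0.8198; Δt_x=2.0000, Δt_y=1.1547
    x: enter (3,2) at t=0.6800
    y: enter (3,1) at t=0.8198
    y: enter (3,0) at t=1.9745 ← occupied
  → r_4 = 1.9745

ranges = [2.6443, 1.7186, 1.7703, 1.9745]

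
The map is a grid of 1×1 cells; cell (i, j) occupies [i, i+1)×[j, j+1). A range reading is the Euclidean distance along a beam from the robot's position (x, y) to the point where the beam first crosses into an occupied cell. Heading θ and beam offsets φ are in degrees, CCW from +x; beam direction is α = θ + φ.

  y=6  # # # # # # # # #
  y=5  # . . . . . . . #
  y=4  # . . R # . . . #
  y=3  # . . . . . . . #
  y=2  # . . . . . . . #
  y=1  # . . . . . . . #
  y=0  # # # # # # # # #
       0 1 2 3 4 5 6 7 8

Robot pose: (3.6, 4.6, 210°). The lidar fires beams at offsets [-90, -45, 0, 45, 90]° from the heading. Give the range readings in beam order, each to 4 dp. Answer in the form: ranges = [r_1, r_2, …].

ranges = [1.6166, 2.6917, 3.0022, 3.7270, 4.1569]

beam 1: φ=-90°, α=120°
  dir = (cos 120°, sin 120°) = (-0.5000, 0.8660); from cell (3,4)
  next x-line at t=1.2000, next y-line at t=0.4619; Δt_x=2.0000, Δt_y=1.1547
    y: enter (3,5) at t=0.4619
    x: enter (2,5) at t=1.2000
    y: enter (2,6) at t=1.6166 ← occupied
  → r_1 = 1.6166
beam 2: φ=-45°, α=165°
  dir = (cos 165°, sin 165°) = (-0.9659, 0.2588); from cell (3,4)
  next x-line at t=0.6212, next y-line at t=1.5455; Δt_x=1.0353, Δt_y=3.8637
    x: enter (2,4) at t=0.6212
    y: enter (2,5) at t=1.5455
    x: enter (1,5) at t=1.6564
    x: enter (0,5) at t=2.6917 ← occupied
  → r_2 = 2.6917
beam 3: φ=0°, α=210°
  dir = (cos 210°, sin 210°) = (-0.8660, -0.5000); from cell (3,4)
  next x-line at t=0.6928, next y-line at t=1.2000; Δt_x=1.1547, Δt_y=2.0000
    x: enter (2,4) at t=0.6928
    y: enter (2,3) at t=1.2000
    x: enter (1,3) at t=1.8475
    x: enter (0,3) at t=3.0022 ← occupied
  → r_3 = 3.0022
beam 4: φ=45°, α=255°
  dir = (cos 255°, sin 255°) = (-0.2588, -0.9659); from cell (3,4)
  next x-line at t=2.3182, next y-line at t=0.6212; Δt_x=3.8637, Δt_y=1.0353
    y: enter (3,3) at t=0.6212
    y: enter (3,2) at t=1.6564
    x: enter (2,2) at t=2.3182
    y: enter (2,1) at t=2.6917
    y: enter (2,0) at t=3.7270 ← occupied
  → r_4 = 3.7270
beam 5: φ=90°, α=300°
  dir = (cos 300°, sin 300°) = (0.5000, -0.8660); from cell (3,4)
  next x-line at t=0.8000, next y-line at t=0.6928; Δt_x=2.0000, Δt_y=1.1547
    y: enter (3,3) at t=0.6928
    x: enter (4,3) at t=0.8000
    y: enter (4,2) at t=1.8475
    x: enter (5,2) at t=2.8000
    y: enter (5,1) at t=3.0022
    y: enter (5,0) at t=4.1569 ← occupied
  → r_5 = 4.1569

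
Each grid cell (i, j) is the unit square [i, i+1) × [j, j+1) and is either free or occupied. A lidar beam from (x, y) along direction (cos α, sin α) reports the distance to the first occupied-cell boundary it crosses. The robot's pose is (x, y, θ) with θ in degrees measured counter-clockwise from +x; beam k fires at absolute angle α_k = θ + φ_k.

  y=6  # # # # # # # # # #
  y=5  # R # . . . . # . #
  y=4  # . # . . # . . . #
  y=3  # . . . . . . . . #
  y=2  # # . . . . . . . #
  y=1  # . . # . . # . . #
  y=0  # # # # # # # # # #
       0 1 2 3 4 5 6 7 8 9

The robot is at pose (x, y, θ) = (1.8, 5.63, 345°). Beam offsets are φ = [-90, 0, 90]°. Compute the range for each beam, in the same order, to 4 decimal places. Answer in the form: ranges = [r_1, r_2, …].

ranges = [2.7228, 0.2071, 0.3831]

beam 1: φ=-90°, α=255°
  direction (-0.2588, -0.9659); cell (1,5); t to first gridline: x 3.0910, y 0.6522 (then +3.8637 / +1.0353)
    (1,4) via y @ 0.6522
    (1,3) via y @ 1.6875
    (1,2) via y @ 2.7228  # hit
  → r_1 = 2.7228
beam 2: φ=0°, α=345°
  direction (0.9659, -0.2588); cell (1,5); t to first gridline: x 0.2071, y 2.4341 (then +1.0353 / +3.8637)
    (2,5) via x @ 0.2071  # hit
  → r_2 = 0.2071
beam 3: φ=90°, α=75°
  direction (0.2588, 0.9659); cell (1,5); t to first gridline: x 0.7727, y 0.3831 (then +3.8637 / +1.0353)
    (1,6) via y @ 0.3831  # hit
  → r_3 = 0.3831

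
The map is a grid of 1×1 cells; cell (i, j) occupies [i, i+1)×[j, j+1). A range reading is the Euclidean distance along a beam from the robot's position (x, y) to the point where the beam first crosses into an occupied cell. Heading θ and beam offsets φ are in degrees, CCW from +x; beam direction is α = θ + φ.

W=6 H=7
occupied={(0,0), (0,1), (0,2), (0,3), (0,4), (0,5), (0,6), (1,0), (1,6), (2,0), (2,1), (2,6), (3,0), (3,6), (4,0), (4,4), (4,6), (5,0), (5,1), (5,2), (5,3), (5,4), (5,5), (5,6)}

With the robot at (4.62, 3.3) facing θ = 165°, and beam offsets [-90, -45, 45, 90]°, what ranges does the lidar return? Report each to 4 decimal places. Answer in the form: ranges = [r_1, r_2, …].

ranges = [0.7247, 0.8083, 2.6000, 2.3811]

beam 1: φ=-90°, α=75°
  d=(0.2588,0.9659)  start (4,3)  tX=1.4682 tY=0.7247  stride 1/|dx|=3.8637 1/|dy|=1.0353
    cross y-line → (4,4), t=0.7247 (wall)
  → r_1 = 0.7247
beam 2: φ=-45°, α=120°
  d=(-0.5000,0.8660)  start (4,3)  tX=1.2400 tY=0.8083  stride 1/|dx|=2.0000 1/|dy|=1.1547
    cross y-line → (4,4), t=0.8083 (wall)
  → r_2 = 0.8083
beam 3: φ=45°, α=210°
  d=(-0.8660,-0.5000)  start (4,3)  tX=0.7159 tY=0.6000  stride 1/|dx|=1.1547 1/|dy|=2.0000
    cross y-line → (4,2), t=0.6000
    cross x-line → (3,2), t=0.7159
    cross x-line → (2,2), t=1.8706
    cross y-line → (2,1), t=2.6000 (wall)
  → r_3 = 2.6000
beam 4: φ=90°, α=255°
  d=(-0.2588,-0.9659)  start (4,3)  tX=2.3955 tY=0.3106  stride 1/|dx|=3.8637 1/|dy|=1.0353
    cross y-line → (4,2), t=0.3106
    cross y-line → (4,1), t=1.3459
    cross y-line → (4,0), t=2.3811 (wall)
  → r_4 = 2.3811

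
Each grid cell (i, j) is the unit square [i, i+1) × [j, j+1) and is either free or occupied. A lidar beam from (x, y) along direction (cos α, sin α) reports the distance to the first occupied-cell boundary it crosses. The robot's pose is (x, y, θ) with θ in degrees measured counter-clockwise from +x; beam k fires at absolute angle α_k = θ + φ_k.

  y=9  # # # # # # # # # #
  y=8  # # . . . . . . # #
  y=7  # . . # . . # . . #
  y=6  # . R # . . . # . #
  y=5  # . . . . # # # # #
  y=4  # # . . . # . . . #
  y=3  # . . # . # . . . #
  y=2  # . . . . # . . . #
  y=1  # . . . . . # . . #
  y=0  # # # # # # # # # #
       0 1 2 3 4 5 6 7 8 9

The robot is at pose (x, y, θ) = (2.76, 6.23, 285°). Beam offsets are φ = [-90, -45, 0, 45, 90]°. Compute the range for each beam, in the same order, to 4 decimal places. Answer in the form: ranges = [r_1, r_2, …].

ranges = [1.8221, 1.5200, 2.3087, 0.2771, 0.2485]

beam 1: φ=-90°, α=195°
  dir = (cos 195°, sin 195°) = (-0.9659, -0.2588); from cell (2,6)
  next x-line at t=0.7868, next y-line at t=0.8887; Δt_x=1.0353, Δt_y=3.8637
    x: enter (1,6) at t=0.7868
    y: enter (1,5) at t=0.8887
    x: enter (0,5) at t=1.8221 ← occupied
  → r_1 = 1.8221
beam 2: φ=-45°, α=240°
  dir = (cos 240°, sin 240°) = (-0.5000, -0.8660); from cell (2,6)
  next x-line at t=1.5200, next y-line at t=0.2656; Δt_x=2.0000, Δt_y=1.1547
    y: enter (2,5) at t=0.2656
    y: enter (2,4) at t=1.4203
    x: enter (1,4) at t=1.5200 ← occupied
  → r_2 = 1.5200
beam 3: φ=0°, α=285°
  dir = (cos 285°, sin 285°) = (0.2588, -0.9659); from cell (2,6)
  next x-line at t=0.9273, next y-line at t=0.2381; Δt_x=3.8637, Δt_y=1.0353
    y: enter (2,5) at t=0.2381
    x: enter (3,5) at t=0.9273
    y: enter (3,4) at t=1.2734
    y: enter (3,3) at t=2.3087 ← occupied
  → r_3 = 2.3087
beam 4: φ=45°, α=330°
  dir = (cos 330°, sin 330°) = (0.8660, -0.5000); from cell (2,6)
  next x-line at t=0.2771, next y-line at t=0.4600; Δt_x=1.1547, Δt_y=2.0000
    x: enter (3,6) at t=0.2771 ← occupied
  → r_4 = 0.2771
beam 5: φ=90°, α=15°
  dir = (cos 15°, sin 15°) = (0.9659, 0.2588); from cell (2,6)
  next x-line at t=0.2485, next y-line at t=2.9751; Δt_x=1.0353, Δt_y=3.8637
    x: enter (3,6) at t=0.2485 ← occupied
  → r_5 = 0.2485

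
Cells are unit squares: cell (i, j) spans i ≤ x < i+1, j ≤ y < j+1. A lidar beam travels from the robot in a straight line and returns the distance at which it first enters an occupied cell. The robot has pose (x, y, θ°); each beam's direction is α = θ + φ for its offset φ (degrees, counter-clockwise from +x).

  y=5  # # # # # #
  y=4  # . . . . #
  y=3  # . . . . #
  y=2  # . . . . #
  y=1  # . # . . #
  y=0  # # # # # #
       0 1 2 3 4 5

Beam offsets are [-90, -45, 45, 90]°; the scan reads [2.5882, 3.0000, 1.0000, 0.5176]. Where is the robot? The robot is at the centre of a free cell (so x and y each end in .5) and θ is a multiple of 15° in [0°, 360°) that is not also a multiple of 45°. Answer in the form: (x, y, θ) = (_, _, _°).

(x, y, θ) = (3.5, 4.5, 345°)

The pose lattice has 15·16 = 240 candidates. Test each by forward raycasting.
  (1.5, 4.5, 75°): beam 1 = 3.6235 ≠ 2.5882 ✗
  (2.5, 3.5, 105°): beam 2 = 1.7321 ≠ 3.0000 ✗
  (4.5, 1.5, 15°): beam 1 = 0.5176 ≠ 2.5882 ✗
  …
  (3.5, 4.5, 345°): r_1=2.5882, r_2=3.0000, r_3=1.0000, r_4=0.5176 — all match ✓
No second candidate reproduces the full scan.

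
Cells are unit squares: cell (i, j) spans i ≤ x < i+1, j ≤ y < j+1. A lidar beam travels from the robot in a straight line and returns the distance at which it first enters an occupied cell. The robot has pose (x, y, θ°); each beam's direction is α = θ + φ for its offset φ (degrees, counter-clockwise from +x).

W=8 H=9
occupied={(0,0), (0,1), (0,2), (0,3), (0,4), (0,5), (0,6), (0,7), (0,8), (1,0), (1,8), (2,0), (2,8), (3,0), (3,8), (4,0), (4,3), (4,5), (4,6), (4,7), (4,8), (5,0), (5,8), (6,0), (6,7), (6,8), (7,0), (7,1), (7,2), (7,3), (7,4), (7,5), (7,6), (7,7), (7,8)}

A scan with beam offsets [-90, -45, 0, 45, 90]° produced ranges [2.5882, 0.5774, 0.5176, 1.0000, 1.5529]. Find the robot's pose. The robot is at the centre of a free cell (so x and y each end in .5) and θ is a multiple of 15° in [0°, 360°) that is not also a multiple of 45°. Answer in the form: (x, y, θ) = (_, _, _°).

(x, y, θ) = (3.5, 6.5, 15°)

Candidates: 37 free-cell centres × 16 headings = 592 poses. Raycast each; keep the one whose scan matches to 4 dp.
  (5.5, 6.5, 120°): beam 1 = 1.0000 ≠ 2.5882 ✗
  (5.5, 4.5, 165°): beam 2 = 1.0000 ≠ 0.5774 ✗
  (2.5, 1.5, 60°): beam 1 = 1.0000 ≠ 2.5882 ✗
  (3.5, 6.5, 330°): beam 1 = 5.0000 ≠ 2.5882 ✗
  …
  (3.5, 6.5, 15°): r_1=2.5882, r_2=0.5774, r_3=0.5176, r_4=1.0000, r_5=1.5529 — all match ✓
Only this pose fits every beam.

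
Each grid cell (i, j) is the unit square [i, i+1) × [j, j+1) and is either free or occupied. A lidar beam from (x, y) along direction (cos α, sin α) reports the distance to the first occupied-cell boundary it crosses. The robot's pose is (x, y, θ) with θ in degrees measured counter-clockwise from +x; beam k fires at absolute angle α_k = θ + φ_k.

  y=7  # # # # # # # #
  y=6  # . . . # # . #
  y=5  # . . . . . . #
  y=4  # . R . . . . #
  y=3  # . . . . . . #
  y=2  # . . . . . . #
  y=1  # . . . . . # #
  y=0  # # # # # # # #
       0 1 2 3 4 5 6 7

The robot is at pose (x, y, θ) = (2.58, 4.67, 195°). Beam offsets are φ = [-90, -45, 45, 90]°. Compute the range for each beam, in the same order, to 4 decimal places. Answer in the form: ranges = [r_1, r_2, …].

ranges = [2.4122, 1.8244, 3.1600, 3.7995]

beam 1: φ=-90°, α=105°
  d=(-0.2588,0.9659)  start (2,4)  tX=2.2409 tY=0.3416  stride 1/|dx|=3.8637 1/|dy|=1.0353
    cross y-line → (2,5), t=0.3416
    cross y-line → (2,6), t=1.3769
    cross x-line → (1,6), t=2.2409
    cross y-line → (1,7), t=2.4122 (wall)
  → r_1 = 2.4122
beam 2: φ=-45°, α=150°
  d=(-0.8660,0.5000)  start (2,4)  tX=0.6697 tY=0.6600  stride 1/|dx|=1.1547 1/|dy|=2.0000
    cross y-line → (2,5), t=0.6600
    cross x-line → (1,5), t=0.6697
    cross x-line → (0,5), t=1.8244 (wall)
  → r_2 = 1.8244
beam 3: φ=45°, α=240°
  d=(-0.5000,-0.8660)  start (2,4)  tX=1.1600 tY=0.7736  stride 1/|dx|=2.0000 1/|dy|=1.1547
    cross y-line → (2,3), t=0.7736
    cross x-line → (1,3), t=1.1600
    cross y-line → (1,2), t=1.9283
    cross y-line → (1,1), t=3.0831
    cross x-line → (0,1), t=3.1600 (wall)
  → r_3 = 3.1600
beam 4: φ=90°, α=285°
  d=(0.2588,-0.9659)  start (2,4)  tX=1.6228 tY=0.6936  stride 1/|dx|=3.8637 1/|dy|=1.0353
    cross y-line → (2,3), t=0.6936
    cross x-line → (3,3), t=1.6228
    cross y-line → (3,2), t=1.7289
    cross y-line → (3,1), t=2.7642
    cross y-line → (3,0), t=3.7995 (wall)
  → r_4 = 3.7995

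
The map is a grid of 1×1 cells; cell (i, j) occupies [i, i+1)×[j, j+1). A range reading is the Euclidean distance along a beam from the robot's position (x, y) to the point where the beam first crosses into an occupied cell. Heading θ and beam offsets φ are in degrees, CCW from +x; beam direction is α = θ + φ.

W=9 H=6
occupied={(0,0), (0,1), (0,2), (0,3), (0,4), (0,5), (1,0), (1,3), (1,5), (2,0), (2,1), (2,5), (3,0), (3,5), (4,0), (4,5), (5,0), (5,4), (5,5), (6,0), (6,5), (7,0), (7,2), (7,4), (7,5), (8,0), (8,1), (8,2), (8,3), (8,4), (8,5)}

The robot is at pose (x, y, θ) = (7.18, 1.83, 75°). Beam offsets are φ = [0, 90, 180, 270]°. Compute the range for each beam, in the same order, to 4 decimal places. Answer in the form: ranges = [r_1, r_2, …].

beam 1: φ=0°, α=75°
  cosα=0.2588 sinα=0.9659 | (7,1) | tMaxX 3.1682 tMaxY 0.1760 | tΔX 3.8637 tΔY 1.0353
    t=0.1760 [y] (7,2) — stop
  → r_1 = 0.1760
beam 2: φ=90°, α=165°
  cosα=-0.9659 sinα=0.2588 | (7,1) | tMaxX 0.1863 tMaxY 0.6568 | tΔX 1.0353 tΔY 3.8637
    t=0.1863 [x] (6,1)
    t=0.6568 [y] (6,2)
    t=1.2216 [x] (5,2)
    t=2.2569 [x] (4,2)
    t=3.2922 [x] (3,2)
    t=4.3275 [x] (2,2)
    t=4.5205 [y] (2,3)
    t=5.3627 [x] (1,3) — stop
  → r_2 = 5.3627
beam 3: φ=180°, α=255°
  cosα=-0.2588 sinα=-0.9659 | (7,1) | tMaxX 0.6955 tMaxY 0.8593 | tΔX 3.8637 tΔY 1.0353
    t=0.6955 [x] (6,1)
    t=0.8593 [y] (6,0) — stop
  → r_3 = 0.8593
beam 4: φ=270°, α=345°
  cosα=0.9659 sinα=-0.2588 | (7,1) | tMaxX 0.8489 tMaxY 3.2069 | tΔX 1.0353 tΔY 3.8637
    t=0.8489 [x] (8,1) — stop
  → r_4 = 0.8489

ranges = [0.1760, 5.3627, 0.8593, 0.8489]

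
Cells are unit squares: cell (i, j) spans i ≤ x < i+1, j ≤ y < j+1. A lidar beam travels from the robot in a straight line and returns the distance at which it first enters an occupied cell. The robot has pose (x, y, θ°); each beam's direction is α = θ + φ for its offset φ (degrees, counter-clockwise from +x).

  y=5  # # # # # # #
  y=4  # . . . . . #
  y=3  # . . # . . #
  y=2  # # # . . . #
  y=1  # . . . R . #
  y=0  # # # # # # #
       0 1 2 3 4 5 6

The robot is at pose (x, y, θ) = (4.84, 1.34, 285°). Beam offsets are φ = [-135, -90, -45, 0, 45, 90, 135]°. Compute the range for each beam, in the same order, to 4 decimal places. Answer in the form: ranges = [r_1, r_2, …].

ranges = [2.1246, 1.3137, 0.3926, 0.3520, 0.6800, 1.2009, 2.3200]

beam 1: φ=-135°, α=150°
  dir = (cos 150°, sin 150°) = (-0.8660, 0.5000); from cell (4,1)
  next x-line at t=0.9699, next y-line at t=1.3200; Δt_x=1.1547, Δt_y=2.0000
    x: enter (3,1) at t=0.9699
    y: enter (3,2) at t=1.3200
    x: enter (2,2) at t=2.1246 ← occupied
  → r_1 = 2.1246
beam 2: φ=-90°, α=195°
  dir = (cos 195°, sin 195°) = (-0.9659, -0.2588); from cell (4,1)
  next x-line at t=0.8696, next y-line at t=1.3137; Δt_x=1.0353, Δt_y=3.8637
    x: enter (3,1) at t=0.8696
    y: enter (3,0) at t=1.3137 ← occupied
  → r_2 = 1.3137
beam 3: φ=-45°, α=240°
  dir = (cos 240°, sin 240°) = (-0.5000, -0.8660); from cell (4,1)
  next x-line at t=1.6800, next y-line at t=0.3926; Δt_x=2.0000, Δt_y=1.1547
    y: enter (4,0) at t=0.3926 ← occupied
  → r_3 = 0.3926
beam 4: φ=0°, α=285°
  dir = (cos 285°, sin 285°) = (0.2588, -0.9659); from cell (4,1)
  next x-line at t=0.6182, next y-line at t=0.3520; Δt_x=3.8637, Δt_y=1.0353
    y: enter (4,0) at t=0.3520 ← occupied
  → r_4 = 0.3520
beam 5: φ=45°, α=330°
  dir = (cos 330°, sin 330°) = (0.8660, -0.5000); from cell (4,1)
  next x-line at t=0.1848, next y-line at t=0.6800; Δt_x=1.1547, Δt_y=2.0000
    x: enter (5,1) at t=0.1848
    y: enter (5,0) at t=0.6800 ← occupied
  → r_5 = 0.6800
beam 6: φ=90°, α=15°
  dir = (cos 15°, sin 15°) = (0.9659, 0.2588); from cell (4,1)
  next x-line at t=0.1656, next y-line at t=2.5500; Δt_x=1.0353, Δt_y=3.8637
    x: enter (5,1) at t=0.1656
    x: enter (6,1) at t=1.2009 ← occupied
  → r_6 = 1.2009
beam 7: φ=135°, α=60°
  dir = (cos 60°, sin 60°) = (0.5000, 0.8660); from cell (4,1)
  next x-line at t=0.3200, next y-line at t=0.7621; Δt_x=2.0000, Δt_y=1.1547
    x: enter (5,1) at t=0.3200
    y: enter (5,2) at t=0.7621
    y: enter (5,3) at t=1.9168
    x: enter (6,3) at t=2.3200 ← occupied
  → r_7 = 2.3200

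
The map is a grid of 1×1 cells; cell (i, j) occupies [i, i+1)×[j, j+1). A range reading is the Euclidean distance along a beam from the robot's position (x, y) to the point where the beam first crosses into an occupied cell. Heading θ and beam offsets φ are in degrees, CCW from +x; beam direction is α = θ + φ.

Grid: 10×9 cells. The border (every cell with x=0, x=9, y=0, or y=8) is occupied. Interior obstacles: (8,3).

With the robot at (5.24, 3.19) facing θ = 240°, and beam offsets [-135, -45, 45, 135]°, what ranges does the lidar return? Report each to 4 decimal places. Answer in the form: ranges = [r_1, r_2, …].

beam 1: φ=-135°, α=105°
  dir = (cos 105°, sin 105°) = (-0.2588, 0.9659); from cell (5,3)
  next x-line at t=0.9273, next y-line at t=0.8386; Δt_x=3.8637, Δt_y=1.0353
    y: enter (5,4) at t=0.8386
    x: enter (4,4) at t=0.9273
    y: enter (4,5) at t=1.8738
    y: enter (4,6) at t=2.9091
    y: enter (4,7) at t=3.9444
    x: enter (3,7) at t=4.7910
    y: enter (3,8) at t=4.9797 ← occupied
  → r_1 = 4.9797
beam 2: φ=-45°, α=195°
  dir = (cos 195°, sin 195°) = (-0.9659, -0.2588); from cell (5,3)
  next x-line at t=0.2485, next y-line at t=0.7341; Δt_x=1.0353, Δt_y=3.8637
    x: enter (4,3) at t=0.2485
    y: enter (4,2) at t=0.7341
    x: enter (3,2) at t=1.2837
    x: enter (2,2) at t=2.3190
    x: enter (1,2) at t=3.3543
    x: enter (0,2) at t=4.3896 ← occupied
  → r_2 = 4.3896
beam 3: φ=45°, α=285°
  dir = (cos 285°, sin 285°) = (0.2588, -0.9659); from cell (5,3)
  next x-line at t=2.9364, next y-line at t=0.1967; Δt_x=3.8637, Δt_y=1.0353
    y: enter (5,2) at t=0.1967
    y: enter (5,1) at t=1.2320
    y: enter (5,0) at t=2.2673 ← occupied
  → r_3 = 2.2673
beam 4: φ=135°, α=15°
  dir = (cos 15°, sin 15°) = (0.9659, 0.2588); from cell (5,3)
  next x-line at t=0.7868, next y-line at t=3.1296; Δt_x=1.0353, Δt_y=3.8637
    x: enter (6,3) at t=0.7868
    x: enter (7,3) at t=1.8221
    x: enter (8,3) at t=2.8574 ← occupied
  → r_4 = 2.8574

ranges = [4.9797, 4.3896, 2.2673, 2.8574]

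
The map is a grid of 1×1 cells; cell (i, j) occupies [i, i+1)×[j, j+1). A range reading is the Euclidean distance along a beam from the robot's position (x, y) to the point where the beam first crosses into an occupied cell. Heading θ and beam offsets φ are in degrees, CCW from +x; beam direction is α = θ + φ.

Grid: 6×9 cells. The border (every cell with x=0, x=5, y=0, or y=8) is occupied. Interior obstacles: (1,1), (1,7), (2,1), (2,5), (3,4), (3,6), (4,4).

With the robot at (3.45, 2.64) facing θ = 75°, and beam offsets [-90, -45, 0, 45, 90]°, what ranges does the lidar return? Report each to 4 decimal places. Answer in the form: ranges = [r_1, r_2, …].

ranges = [1.6047, 1.7898, 1.4080, 2.7251, 2.5364]

beam 1: φ=-90°, α=345°
  dir = (cos 345°, sin 345°) = (0.9659, -0.2588); from cell (3,2)
  next x-line at t=0.5694, next y-line at t=2.4728; Δt_x=1.0353, Δt_y=3.8637
    x: enter (4,2) at t=0.5694
    x: enter (5,2) at t=1.6047 ← occupied
  → r_1 = 1.6047
beam 2: φ=-45°, α=30°
  dir = (cos 30°, sin 30°) = (0.8660, 0.5000); from cell (3,2)
  next x-line at t=0.6351, next y-line at t=0.7200; Δt_x=1.1547, Δt_y=2.0000
    x: enter (4,2) at t=0.6351
    y: enter (4,3) at t=0.7200
    x: enter (5,3) at t=1.7898 ← occupied
  → r_2 = 1.7898
beam 3: φ=0°, α=75°
  dir = (cos 75°, sin 75°) = (0.2588, 0.9659); from cell (3,2)
  next x-line at t=2.1250, next y-line at t=0.3727; Δt_x=3.8637, Δt_y=1.0353
    y: enter (3,3) at t=0.3727
    y: enter (3,4) at t=1.4080 ← occupied
  → r_3 = 1.4080
beam 4: φ=45°, α=120°
  dir = (cos 120°, sin 120°) = (-0.5000, 0.8660); from cell (3,2)
  next x-line at t=0.9000, next y-line at t=0.4157; Δt_x=2.0000, Δt_y=1.1547
    y: enter (3,3) at t=0.4157
    x: enter (2,3) at t=0.9000
    y: enter (2,4) at t=1.5704
    y: enter (2,5) at t=2.7251 ← occupied
  → r_4 = 2.7251
beam 5: φ=90°, α=165°
  dir = (cos 165°, sin 165°) = (-0.9659, 0.2588); from cell (3,2)
  next x-line at t=0.4659, next y-line at t=1.3909; Δt_x=1.0353, Δt_y=3.8637
    x: enter (2,2) at t=0.4659
    y: enter (2,3) at t=1.3909
    x: enter (1,3) at t=1.5012
    x: enter (0,3) at t=2.5364 ← occupied
  → r_5 = 2.5364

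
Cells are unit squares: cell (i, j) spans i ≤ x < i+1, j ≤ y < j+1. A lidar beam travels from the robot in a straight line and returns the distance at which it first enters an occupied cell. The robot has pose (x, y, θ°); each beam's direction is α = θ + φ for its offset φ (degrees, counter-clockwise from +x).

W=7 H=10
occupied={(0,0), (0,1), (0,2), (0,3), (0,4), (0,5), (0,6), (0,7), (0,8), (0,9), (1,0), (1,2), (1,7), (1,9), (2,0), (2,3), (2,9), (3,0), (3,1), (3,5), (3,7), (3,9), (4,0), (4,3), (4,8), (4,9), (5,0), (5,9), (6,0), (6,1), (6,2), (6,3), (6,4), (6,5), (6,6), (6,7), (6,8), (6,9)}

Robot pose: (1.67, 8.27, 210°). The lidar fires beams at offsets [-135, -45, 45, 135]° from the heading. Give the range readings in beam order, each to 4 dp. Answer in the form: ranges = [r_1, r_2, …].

beam 1: φ=-135°, α=75°
  cosα=0.2588 sinα=0.9659 | (1,8) | tMaxX 1.2750 tMaxY 0.7558 | tΔX 3.8637 tΔY 1.0353
    t=0.7558 [y] (1,9) — stop
  → r_1 = 0.7558
beam 2: φ=-45°, α=165°
  cosα=-0.9659 sinα=0.2588 | (1,8) | tMaxX 0.6936 tMaxY 2.8205 | tΔX 1.0353 tΔY 3.8637
    t=0.6936 [x] (0,8) — stop
  → r_2 = 0.6936
beam 3: φ=45°, α=255°
  cosα=-0.2588 sinα=-0.9659 | (1,8) | tMaxX 2.5887 tMaxY 0.2795 | tΔX 3.8637 tΔY 1.0353
    t=0.2795 [y] (1,7) — stop
  → r_3 = 0.2795
beam 4: φ=135°, α=345°
  cosα=0.9659 sinα=-0.2588 | (1,8) | tMaxX 0.3416 tMaxY 1.0432 | tΔX 1.0353 tΔY 3.8637
    t=0.3416 [x] (2,8)
    t=1.0432 [y] (2,7)
    t=1.3769 [x] (3,7) — stop
  → r_4 = 1.3769

ranges = [0.7558, 0.6936, 0.2795, 1.3769]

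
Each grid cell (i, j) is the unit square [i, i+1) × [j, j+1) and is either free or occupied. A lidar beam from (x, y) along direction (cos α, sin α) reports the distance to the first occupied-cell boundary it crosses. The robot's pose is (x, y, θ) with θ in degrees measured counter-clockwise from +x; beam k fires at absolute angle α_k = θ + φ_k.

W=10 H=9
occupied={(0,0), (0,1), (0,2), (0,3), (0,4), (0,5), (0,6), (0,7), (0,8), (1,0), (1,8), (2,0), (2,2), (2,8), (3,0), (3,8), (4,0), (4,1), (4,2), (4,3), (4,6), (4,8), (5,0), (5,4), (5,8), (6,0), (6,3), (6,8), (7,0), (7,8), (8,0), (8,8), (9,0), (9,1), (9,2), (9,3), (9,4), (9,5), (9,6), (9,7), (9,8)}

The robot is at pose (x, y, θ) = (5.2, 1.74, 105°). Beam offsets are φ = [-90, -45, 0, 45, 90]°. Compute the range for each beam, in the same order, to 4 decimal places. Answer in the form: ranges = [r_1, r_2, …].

beam 1: φ=-90°, α=15°
  cosα=0.9659 sinα=0.2588 | (5,1) | tMaxX 0.8282 tMaxY 1.0046 | tΔX 1.0353 tΔY 3.8637
    t=0.8282 [x] (6,1)
    t=1.0046 [y] (6,2)
    t=1.8635 [x] (7,2)
    t=2.8988 [x] (8,2)
    t=3.9340 [x] (9,2) — stop
  → r_1 = 3.9340
beam 2: φ=-45°, α=60°
  cosα=0.5000 sinα=0.8660 | (5,1) | tMaxX 1.6000 tMaxY 0.3002 | tΔX 2.0000 tΔY 1.1547
    t=0.3002 [y] (5,2)
    t=1.4549 [y] (5,3)
    t=1.6000 [x] (6,3) — stop
  → r_2 = 1.6000
beam 3: φ=0°, α=105°
  cosα=-0.2588 sinα=0.9659 | (5,1) | tMaxX 0.7727 tMaxY 0.2692 | tΔX 3.8637 tΔY 1.0353
    t=0.2692 [y] (5,2)
    t=0.7727 [x] (4,2) — stop
  → r_3 = 0.7727
beam 4: φ=45°, α=150°
  cosα=-0.8660 sinα=0.5000 | (5,1) | tMaxX 0.2309 tMaxY 0.5200 | tΔX 1.1547 tΔY 2.0000
    t=0.2309 [x] (4,1) — stop
  → r_4 = 0.2309
beam 5: φ=90°, α=195°
  cosα=-0.9659 sinα=-0.2588 | (5,1) | tMaxX 0.2071 tMaxY 2.8591 | tΔX 1.0353 tΔY 3.8637
    t=0.2071 [x] (4,1) — stop
  → r_5 = 0.2071

ranges = [3.9340, 1.6000, 0.7727, 0.2309, 0.2071]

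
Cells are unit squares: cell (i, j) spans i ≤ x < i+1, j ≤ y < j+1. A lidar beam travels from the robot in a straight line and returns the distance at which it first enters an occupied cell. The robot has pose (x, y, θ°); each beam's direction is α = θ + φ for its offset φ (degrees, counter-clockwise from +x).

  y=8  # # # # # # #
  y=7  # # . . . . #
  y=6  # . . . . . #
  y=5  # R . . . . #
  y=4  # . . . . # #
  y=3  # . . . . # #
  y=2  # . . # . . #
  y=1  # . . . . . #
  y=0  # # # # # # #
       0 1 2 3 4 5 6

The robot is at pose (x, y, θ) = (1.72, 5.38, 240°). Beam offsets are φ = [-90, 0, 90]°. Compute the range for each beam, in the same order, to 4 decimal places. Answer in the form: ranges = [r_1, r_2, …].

ranges = [0.8314, 1.4400, 3.7874]

beam 1: φ=-90°, α=150°
  d=(-0.8660,0.5000)  start (1,5)  tX=0.8314 tY=1.2400  stride 1/|dx|=1.1547 1/|dy|=2.0000
    cross x-line → (0,5), t=0.8314 (wall)
  → r_1 = 0.8314
beam 2: φ=0°, α=240°
  d=(-0.5000,-0.8660)  start (1,5)  tX=1.4400 tY=0.4388  stride 1/|dx|=2.0000 1/|dy|=1.1547
    cross y-line → (1,4), t=0.4388
    cross x-line → (0,4), t=1.4400 (wall)
  → r_2 = 1.4400
beam 3: φ=90°, α=330°
  d=(0.8660,-0.5000)  start (1,5)  tX=0.3233 tY=0.7600  stride 1/|dx|=1.1547 1/|dy|=2.0000
    cross x-line → (2,5), t=0.3233
    cross y-line → (2,4), t=0.7600
    cross x-line → (3,4), t=1.4780
    cross x-line → (4,4), t=2.6327
    cross y-line → (4,3), t=2.7600
    cross x-line → (5,3), t=3.7874 (wall)
  → r_3 = 3.7874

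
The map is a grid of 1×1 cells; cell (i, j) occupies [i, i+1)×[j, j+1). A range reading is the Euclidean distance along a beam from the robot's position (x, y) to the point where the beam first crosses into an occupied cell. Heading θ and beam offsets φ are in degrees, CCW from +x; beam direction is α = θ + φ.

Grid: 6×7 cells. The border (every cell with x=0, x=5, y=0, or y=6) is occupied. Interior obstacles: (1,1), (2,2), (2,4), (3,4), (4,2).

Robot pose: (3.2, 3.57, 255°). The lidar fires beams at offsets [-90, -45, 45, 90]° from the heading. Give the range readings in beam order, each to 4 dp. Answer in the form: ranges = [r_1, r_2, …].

ranges = [2.2776, 1.1400, 1.6000, 1.8635]

beam 1: φ=-90°, α=165°
  dir = (cos 165°, sin 165°) = (-0.9659, 0.2588); from cell (3,3)
  next x-line at t=0.2071, next y-line at t=1.6614; Δt_x=1.0353, Δt_y=3.8637
    x: enter (2,3) at t=0.2071
    x: enter (1,3) at t=1.2423
    y: enter (1,4) at t=1.6614
    x: enter (0,4) at t=2.2776 ← occupied
  → r_1 = 2.2776
beam 2: φ=-45°, α=210°
  dir = (cos 210°, sin 210°) = (-0.8660, -0.5000); from cell (3,3)
  next x-line at t=0.2309, next y-line at t=1.1400; Δt_x=1.1547, Δt_y=2.0000
    x: enter (2,3) at t=0.2309
    y: enter (2,2) at t=1.1400 ← occupied
  → r_2 = 1.1400
beam 3: φ=45°, α=300°
  dir = (cos 300°, sin 300°) = (0.5000, -0.8660); from cell (3,3)
  next x-line at t=1.6000, next y-line at t=0.6582; Δt_x=2.0000, Δt_y=1.1547
    y: enter (3,2) at t=0.6582
    x: enter (4,2) at t=1.6000 ← occupied
  → r_3 = 1.6000
beam 4: φ=90°, α=345°
  dir = (cos 345°, sin 345°) = (0.9659, -0.2588); from cell (3,3)
  next x-line at t=0.8282, next y-line at t=2.2023; Δt_x=1.0353, Δt_y=3.8637
    x: enter (4,3) at t=0.8282
    x: enter (5,3) at t=1.8635 ← occupied
  → r_4 = 1.8635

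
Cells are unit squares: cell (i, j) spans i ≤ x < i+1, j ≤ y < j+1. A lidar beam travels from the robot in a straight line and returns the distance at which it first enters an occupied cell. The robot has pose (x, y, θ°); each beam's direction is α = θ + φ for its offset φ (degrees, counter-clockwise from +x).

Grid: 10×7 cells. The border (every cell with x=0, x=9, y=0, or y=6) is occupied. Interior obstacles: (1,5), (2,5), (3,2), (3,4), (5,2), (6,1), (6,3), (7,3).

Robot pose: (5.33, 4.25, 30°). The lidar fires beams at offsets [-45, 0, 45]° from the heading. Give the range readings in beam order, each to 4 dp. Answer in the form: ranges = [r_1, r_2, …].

ranges = [0.9659, 3.5000, 1.8117]

beam 1: φ=-45°, α=345°
  dir = (cos 345°, sin 345°) = (0.9659, -0.2588); from cell (5,4)
  next x-line at t=0.6936, next y-line at t=0.9659; Δt_x=1.0353, Δt_y=3.8637
    x: enter (6,4) at t=0.6936
    y: enter (6,3) at t=0.9659 ← occupied
  → r_1 = 0.9659
beam 2: φ=0°, α=30°
  dir = (cos 30°, sin 30°) = (0.8660, 0.5000); from cell (5,4)
  next x-line at t=0.7736, next y-line at t=1.5000; Δt_x=1.1547, Δt_y=2.0000
    x: enter (6,4) at t=0.7736
    y: enter (6,5) at t=1.5000
    x: enter (7,5) at t=1.9283
    x: enter (8,5) at t=3.0831
    y: enter (8,6) at t=3.5000 ← occupied
  → r_2 = 3.5000
beam 3: φ=45°, α=75°
  dir = (cos 75°, sin 75°) = (0.2588, 0.9659); from cell (5,4)
  next x-line at t=2.5887, next y-line at t=0.7765; Δt_x=3.8637, Δt_y=1.0353
    y: enter (5,5) at t=0.7765
    y: enter (5,6) at t=1.8117 ← occupied
  → r_3 = 1.8117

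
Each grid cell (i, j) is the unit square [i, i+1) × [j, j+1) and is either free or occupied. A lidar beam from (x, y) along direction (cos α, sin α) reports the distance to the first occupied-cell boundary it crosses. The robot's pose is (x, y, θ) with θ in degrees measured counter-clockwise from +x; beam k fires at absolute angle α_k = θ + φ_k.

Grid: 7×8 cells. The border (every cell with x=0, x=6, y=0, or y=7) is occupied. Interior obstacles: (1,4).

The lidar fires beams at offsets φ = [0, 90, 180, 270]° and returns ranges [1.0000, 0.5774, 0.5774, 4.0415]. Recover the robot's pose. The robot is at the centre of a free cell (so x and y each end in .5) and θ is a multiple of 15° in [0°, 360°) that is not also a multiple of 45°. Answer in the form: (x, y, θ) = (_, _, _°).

(x, y, θ) = (5.5, 6.5, 300°)

Candidates: 29 free-cell centres × 16 headings = 464 poses. Raycast each; keep the one whose scan matches to 4 dp.
  (3.5, 5.5, 240°): beam 1 = 5.0000 ≠ 1.0000 ✗
  (2.5, 6.5, 330°): beam 1 = 4.0415 ≠ 1.0000 ✗
  (1.5, 5.5, 330°): beam 1 = 5.1962 ≠ 1.0000 ✗
  (2.5, 1.5, 60°): beam 1 = 6.3509 ≠ 1.0000 ✗
  …
  (5.5, 6.5, 300°): r_1=1.0000, r_2=0.5774, r_3=0.5774, r_4=4.0415 — all match ✓
Unique over the lattice → pose = (5.5, 6.5, 300°).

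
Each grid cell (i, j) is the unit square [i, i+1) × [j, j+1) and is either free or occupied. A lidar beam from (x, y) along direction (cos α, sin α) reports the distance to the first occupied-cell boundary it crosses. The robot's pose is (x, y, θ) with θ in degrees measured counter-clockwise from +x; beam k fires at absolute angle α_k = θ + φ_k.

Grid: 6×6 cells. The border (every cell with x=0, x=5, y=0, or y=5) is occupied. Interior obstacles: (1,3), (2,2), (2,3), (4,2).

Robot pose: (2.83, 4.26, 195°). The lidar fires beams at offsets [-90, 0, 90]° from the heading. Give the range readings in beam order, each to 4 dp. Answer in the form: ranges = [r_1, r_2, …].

beam 1: φ=-90°, α=105°
  cosα=-0.2588 sinα=0.9659 | (2,4) | tMaxX 3.2069 tMaxY 0.7661 | tΔX 3.8637 tΔY 1.0353
    t=0.7661 [y] (2,5) — stop
  → r_1 = 0.7661
beam 2: φ=0°, α=195°
  cosα=-0.9659 sinα=-0.2588 | (2,4) | tMaxX 0.8593 tMaxY 1.0046 | tΔX 1.0353 tΔY 3.8637
    t=0.8593 [x] (1,4)
    t=1.0046 [y] (1,3) — stop
  → r_2 = 1.0046
beam 3: φ=90°, α=285°
  cosα=0.2588 sinα=-0.9659 | (2,4) | tMaxX 0.6568 tMaxY 0.2692 | tΔX 3.8637 tΔY 1.0353
    t=0.2692 [y] (2,3) — stop
  → r_3 = 0.2692

ranges = [0.7661, 1.0046, 0.2692]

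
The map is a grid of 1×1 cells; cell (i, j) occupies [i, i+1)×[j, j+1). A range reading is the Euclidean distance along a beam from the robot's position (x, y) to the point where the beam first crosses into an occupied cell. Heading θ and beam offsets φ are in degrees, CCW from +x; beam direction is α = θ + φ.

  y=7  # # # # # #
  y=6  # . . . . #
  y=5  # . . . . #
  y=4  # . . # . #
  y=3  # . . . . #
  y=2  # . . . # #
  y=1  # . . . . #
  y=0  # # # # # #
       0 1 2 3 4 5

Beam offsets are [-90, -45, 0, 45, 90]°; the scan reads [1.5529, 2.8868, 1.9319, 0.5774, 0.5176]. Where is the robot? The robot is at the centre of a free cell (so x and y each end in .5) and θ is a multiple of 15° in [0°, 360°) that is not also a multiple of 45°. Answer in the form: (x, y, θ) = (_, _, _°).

Enumerate (i+0.5, j+0.5, θ) over the 22 free cells and 16 admissible headings. For each, cast all 5 beams and compare to the given ranges.
  (3.5, 1.5, 330°): beam 1 = 0.5774 ≠ 1.5529 ✗
  (3.5, 1.5, 195°): beam 1 = 5.6940 ≠ 1.5529 ✗
  (1.5, 1.5, 285°): beam 1 = 0.5176 ≠ 1.5529 ✗
  …
  (1.5, 4.5, 105°): r_1=1.5529, r_2=2.8868, r_3=1.9319, r_4=0.5774, r_5=0.5176 — all match ✓
Unique over the lattice → pose = (1.5, 4.5, 105°).

(x, y, θ) = (1.5, 4.5, 105°)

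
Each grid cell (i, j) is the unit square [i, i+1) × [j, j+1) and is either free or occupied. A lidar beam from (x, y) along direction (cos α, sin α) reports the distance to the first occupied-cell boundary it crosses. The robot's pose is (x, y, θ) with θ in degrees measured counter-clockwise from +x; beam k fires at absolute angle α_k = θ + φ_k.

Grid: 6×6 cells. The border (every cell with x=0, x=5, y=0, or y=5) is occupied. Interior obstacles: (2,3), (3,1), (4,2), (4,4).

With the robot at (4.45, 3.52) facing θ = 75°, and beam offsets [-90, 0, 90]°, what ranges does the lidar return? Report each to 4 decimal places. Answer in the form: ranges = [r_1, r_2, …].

ranges = [0.5694, 0.4969, 1.5012]

beam 1: φ=-90°, α=345°
  direction (0.9659, -0.2588); cell (4,3); t to first gridline: x 0.5694, y 2.0091 (then +1.0353 / +3.8637)
    (5,3) via x @ 0.5694  # hit
  → r_1 = 0.5694
beam 2: φ=0°, α=75°
  direction (0.2588, 0.9659); cell (4,3); t to first gridline: x 2.1250, y 0.4969 (then +3.8637 / +1.0353)
    (4,4) via y @ 0.4969  # hit
  → r_2 = 0.4969
beam 3: φ=90°, α=165°
  direction (-0.9659, 0.2588); cell (4,3); t to first gridline: x 0.4659, y 1.8546 (then +1.0353 / +3.8637)
    (3,3) via x @ 0.4659
    (2,3) via x @ 1.5012  # hit
  → r_3 = 1.5012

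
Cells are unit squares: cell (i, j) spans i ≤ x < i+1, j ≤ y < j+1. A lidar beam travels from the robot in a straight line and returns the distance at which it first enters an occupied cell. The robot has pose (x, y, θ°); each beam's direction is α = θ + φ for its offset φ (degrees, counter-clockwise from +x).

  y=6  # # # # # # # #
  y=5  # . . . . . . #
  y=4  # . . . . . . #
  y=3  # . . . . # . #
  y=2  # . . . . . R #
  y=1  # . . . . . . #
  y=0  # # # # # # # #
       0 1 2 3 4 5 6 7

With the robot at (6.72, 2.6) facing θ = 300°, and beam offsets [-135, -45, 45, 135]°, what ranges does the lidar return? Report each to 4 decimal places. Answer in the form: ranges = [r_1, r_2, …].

beam 1: φ=-135°, α=165°
  dir = (cos 165°, sin 165°) = (-0.9659, 0.2588); from cell (6,2)
  next x-line at t=0.7454, next y-line at t=1.5455; Δt_x=1.0353, Δt_y=3.8637
    x: enter (5,2) at t=0.7454
    y: enter (5,3) at t=1.5455 ← occupied
  → r_1 = 1.5455
beam 2: φ=-45°, α=255°
  dir = (cos 255°, sin 255°) = (-0.2588, -0.9659); from cell (6,2)
  next x-line at t=2.7819, next y-line at t=0.6212; Δt_x=3.8637, Δt_y=1.0353
    y: enter (6,1) at t=0.6212
    y: enter (6,0) at t=1.6564 ← occupied
  → r_2 = 1.6564
beam 3: φ=45°, α=345°
  dir = (cos 345°, sin 345°) = (0.9659, -0.2588); from cell (6,2)
  next x-line at t=0.2899, next y-line at t=2.3182; Δt_x=1.0353, Δt_y=3.8637
    x: enter (7,2) at t=0.2899 ← occupied
  → r_3 = 0.2899
beam 4: φ=135°, α=75°
  dir = (cos 75°, sin 75°) = (0.2588, 0.9659); from cell (6,2)
  next x-line at t=1.0818, next y-line at t=0.4141; Δt_x=3.8637, Δt_y=1.0353
    y: enter (6,3) at t=0.4141
    x: enter (7,3) at t=1.0818 ← occupied
  → r_4 = 1.0818

ranges = [1.5455, 1.6564, 0.2899, 1.0818]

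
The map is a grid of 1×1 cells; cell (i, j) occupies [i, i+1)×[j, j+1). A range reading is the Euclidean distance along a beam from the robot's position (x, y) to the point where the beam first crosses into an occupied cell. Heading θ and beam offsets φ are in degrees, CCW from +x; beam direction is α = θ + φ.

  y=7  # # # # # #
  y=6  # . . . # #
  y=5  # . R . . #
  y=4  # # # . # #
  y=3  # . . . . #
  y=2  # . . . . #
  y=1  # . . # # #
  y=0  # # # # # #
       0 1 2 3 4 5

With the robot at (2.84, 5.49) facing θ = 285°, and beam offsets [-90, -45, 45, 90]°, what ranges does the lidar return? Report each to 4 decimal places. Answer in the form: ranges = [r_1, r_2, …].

beam 1: φ=-90°, α=195°
  d=(-0.9659,-0.2588)  start (2,5)  tX=0.8696 tY=1.8932  stride 1/|dx|=1.0353 1/|dy|=3.8637
    cross x-line → (1,5), t=0.8696
    cross y-line → (1,4), t=1.8932 (wall)
  → r_1 = 1.8932
beam 2: φ=-45°, α=240°
  d=(-0.5000,-0.8660)  start (2,5)  tX=1.6800 tY=0.5658  stride 1/|dx|=2.0000 1/|dy|=1.1547
    cross y-line → (2,4), t=0.5658 (wall)
  → r_2 = 0.5658
beam 3: φ=45°, α=330°
  d=(0.8660,-0.5000)  start (2,5)  tX=0.1848 tY=0.9800  stride 1/|dx|=1.1547 1/|dy|=2.0000
    cross x-line → (3,5), t=0.1848
    cross y-line → (3,4), t=0.9800
    cross x-line → (4,4), t=1.3395 (wall)
  → r_3 = 1.3395
beam 4: φ=90°, α=15°
  d=(0.9659,0.2588)  start (2,5)  tX=0.1656 tY=1.9705  stride 1/|dx|=1.0353 1/|dy|=3.8637
    cross x-line → (3,5), t=0.1656
    cross x-line → (4,5), t=1.2009
    cross y-line → (4,6), t=1.9705 (wall)
  → r_4 = 1.9705

ranges = [1.8932, 0.5658, 1.3395, 1.9705]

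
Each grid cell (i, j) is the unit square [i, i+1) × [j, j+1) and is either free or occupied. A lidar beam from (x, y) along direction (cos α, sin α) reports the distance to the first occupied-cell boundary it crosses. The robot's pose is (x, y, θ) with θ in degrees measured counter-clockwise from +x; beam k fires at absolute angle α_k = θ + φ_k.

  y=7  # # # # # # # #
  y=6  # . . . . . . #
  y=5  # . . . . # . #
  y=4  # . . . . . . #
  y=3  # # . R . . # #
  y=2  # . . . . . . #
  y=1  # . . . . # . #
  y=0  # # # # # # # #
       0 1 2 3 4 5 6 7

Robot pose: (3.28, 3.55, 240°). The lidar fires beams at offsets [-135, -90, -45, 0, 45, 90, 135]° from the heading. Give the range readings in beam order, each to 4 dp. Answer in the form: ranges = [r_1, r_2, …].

ranges = [3.5717, 2.6327, 1.3252, 2.9445, 2.6400, 3.1000, 3.8512]

beam 1: φ=-135°, α=105°
  cosα=-0.2588 sinα=0.9659 | (3,3) | tMaxX 1.0818 tMaxY 0.4659 | tΔX 3.8637 tΔY 1.0353
    t=0.4659 [y] (3,4)
    t=1.0818 [x] (2,4)
    t=1.5012 [y] (2,5)
    t=2.5364 [y] (2,6)
    t=3.5717 [y] (2,7) — stop
  → r_1 = 3.5717
beam 2: φ=-90°, α=150°
  cosα=-0.8660 sinα=0.5000 | (3,3) | tMaxX 0.3233 tMaxY 0.9000 | tΔX 1.1547 tΔY 2.0000
    t=0.3233 [x] (2,3)
    t=0.9000 [y] (2,4)
    t=1.4780 [x] (1,4)
    t=2.6327 [x] (0,4) — stop
  → r_2 = 2.6327
beam 3: φ=-45°, α=195°
  cosα=-0.9659 sinα=-0.2588 | (3,3) | tMaxX 0.2899 tMaxY 2.1250 | tΔX 1.0353 tΔY 3.8637
    t=0.2899 [x] (2,3)
    t=1.3252 [x] (1,3) — stop
  → r_3 = 1.3252
beam 4: φ=0°, α=240°
  cosα=-0.5000 sinα=-0.8660 | (3,3) | tMaxX 0.5600 tMaxY 0.6351 | tΔX 2.0000 tΔY 1.1547
    t=0.5600 [x] (2,3)
    t=0.6351 [y] (2,2)
    t=1.7898 [y] (2,1)
    t=2.5600 [x] (1,1)
    t=2.9445 [y] (1,0) — stop
  → r_4 = 2.9445
beam 5: φ=45°, α=285°
  cosα=0.2588 sinα=-0.9659 | (3,3) | tMaxX 2.7819 tMaxY 0.5694 | tΔX 3.8637 tΔY 1.0353
    t=0.5694 [y] (3,2)
    t=1.6047 [y] (3,1)
    t=2.6400 [y] (3,0) — stop
  → r_5 = 2.6400
beam 6: φ=90°, α=330°
  cosα=0.8660 sinα=-0.5000 | (3,3) | tMaxX 0.8314 tMaxY 1.1000 | tΔX 1.1547 tΔY 2.0000
    t=0.8314 [x] (4,3)
    t=1.1000 [y] (4,2)
    t=1.9861 [x] (5,2)
    t=3.1000 [y] (5,1) — stop
  → r_6 = 3.1000
beam 7: φ=135°, α=15°
  cosα=0.9659 sinα=0.2588 | (3,3) | tMaxX 0.7454 tMaxY 1.7387 | tΔX 1.0353 tΔY 3.8637
    t=0.7454 [x] (4,3)
    t=1.7387 [y] (4,4)
    t=1.7807 [x] (5,4)
    t=2.8160 [x] (6,4)
    t=3.8512 [x] (7,4) — stop
  → r_7 = 3.8512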